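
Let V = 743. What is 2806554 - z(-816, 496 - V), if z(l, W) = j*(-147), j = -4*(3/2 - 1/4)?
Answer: 2805819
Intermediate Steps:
j = -5 (j = -4*(3*(½) - 1*¼) = -4*(3/2 - ¼) = -4*5/4 = -5)
z(l, W) = 735 (z(l, W) = -5*(-147) = 735)
2806554 - z(-816, 496 - V) = 2806554 - 1*735 = 2806554 - 735 = 2805819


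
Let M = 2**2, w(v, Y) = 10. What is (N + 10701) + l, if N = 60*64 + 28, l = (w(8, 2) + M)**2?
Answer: 14765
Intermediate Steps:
M = 4
l = 196 (l = (10 + 4)**2 = 14**2 = 196)
N = 3868 (N = 3840 + 28 = 3868)
(N + 10701) + l = (3868 + 10701) + 196 = 14569 + 196 = 14765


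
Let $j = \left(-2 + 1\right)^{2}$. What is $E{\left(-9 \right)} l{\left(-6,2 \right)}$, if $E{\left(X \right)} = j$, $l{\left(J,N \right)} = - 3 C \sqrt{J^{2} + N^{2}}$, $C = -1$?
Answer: $6 \sqrt{10} \approx 18.974$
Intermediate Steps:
$j = 1$ ($j = \left(-1\right)^{2} = 1$)
$l{\left(J,N \right)} = 3 \sqrt{J^{2} + N^{2}}$ ($l{\left(J,N \right)} = \left(-3\right) \left(-1\right) \sqrt{J^{2} + N^{2}} = 3 \sqrt{J^{2} + N^{2}}$)
$E{\left(X \right)} = 1$
$E{\left(-9 \right)} l{\left(-6,2 \right)} = 1 \cdot 3 \sqrt{\left(-6\right)^{2} + 2^{2}} = 1 \cdot 3 \sqrt{36 + 4} = 1 \cdot 3 \sqrt{40} = 1 \cdot 3 \cdot 2 \sqrt{10} = 1 \cdot 6 \sqrt{10} = 6 \sqrt{10}$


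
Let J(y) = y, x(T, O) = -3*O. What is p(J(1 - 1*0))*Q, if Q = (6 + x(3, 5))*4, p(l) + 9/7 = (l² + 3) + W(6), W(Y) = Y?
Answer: -2196/7 ≈ -313.71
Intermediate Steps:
p(l) = 54/7 + l² (p(l) = -9/7 + ((l² + 3) + 6) = -9/7 + ((3 + l²) + 6) = -9/7 + (9 + l²) = 54/7 + l²)
Q = -36 (Q = (6 - 3*5)*4 = (6 - 15)*4 = -9*4 = -36)
p(J(1 - 1*0))*Q = (54/7 + (1 - 1*0)²)*(-36) = (54/7 + (1 + 0)²)*(-36) = (54/7 + 1²)*(-36) = (54/7 + 1)*(-36) = (61/7)*(-36) = -2196/7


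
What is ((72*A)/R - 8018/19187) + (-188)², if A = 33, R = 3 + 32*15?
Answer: 15599329002/441301 ≈ 35349.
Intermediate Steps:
R = 483 (R = 3 + 480 = 483)
((72*A)/R - 8018/19187) + (-188)² = ((72*33)/483 - 8018/19187) + (-188)² = (2376*(1/483) - 8018*1/19187) + 35344 = (792/161 - 8018/19187) + 35344 = 1986458/441301 + 35344 = 15599329002/441301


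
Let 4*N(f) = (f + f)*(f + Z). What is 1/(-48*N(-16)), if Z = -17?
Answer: -1/12672 ≈ -7.8914e-5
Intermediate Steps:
N(f) = f*(-17 + f)/2 (N(f) = ((f + f)*(f - 17))/4 = ((2*f)*(-17 + f))/4 = (2*f*(-17 + f))/4 = f*(-17 + f)/2)
1/(-48*N(-16)) = 1/(-24*(-16)*(-17 - 16)) = 1/(-24*(-16)*(-33)) = 1/(-48*264) = 1/(-12672) = -1/12672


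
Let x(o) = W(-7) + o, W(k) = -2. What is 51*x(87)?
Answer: 4335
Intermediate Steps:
x(o) = -2 + o
51*x(87) = 51*(-2 + 87) = 51*85 = 4335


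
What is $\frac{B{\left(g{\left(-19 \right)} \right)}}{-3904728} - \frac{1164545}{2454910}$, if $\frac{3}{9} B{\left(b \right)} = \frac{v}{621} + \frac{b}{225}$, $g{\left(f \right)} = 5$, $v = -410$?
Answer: $- \frac{470637970698989}{992125726798680} \approx -0.47437$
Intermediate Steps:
$B{\left(b \right)} = - \frac{410}{207} + \frac{b}{75}$ ($B{\left(b \right)} = 3 \left(- \frac{410}{621} + \frac{b}{225}\right) = - \frac{410}{207} + \frac{b}{75}$)
$\frac{B{\left(g{\left(-19 \right)} \right)}}{-3904728} - \frac{1164545}{2454910} = \frac{- \frac{410}{207} + \frac{1}{75} \cdot 5}{-3904728} - \frac{1164545}{2454910} = \left(- \frac{410}{207} + \frac{1}{15}\right) \left(- \frac{1}{3904728}\right) - \frac{232909}{490982} = \left(- \frac{1981}{1035}\right) \left(- \frac{1}{3904728}\right) - \frac{232909}{490982} = \frac{1981}{4041393480} - \frac{232909}{490982} = - \frac{470637970698989}{992125726798680}$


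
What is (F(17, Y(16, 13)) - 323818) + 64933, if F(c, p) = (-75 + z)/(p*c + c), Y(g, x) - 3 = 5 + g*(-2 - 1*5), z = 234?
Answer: -453307794/1751 ≈ -2.5889e+5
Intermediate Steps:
Y(g, x) = 8 - 7*g (Y(g, x) = 3 + (5 + g*(-2 - 1*5)) = 3 + (5 + g*(-2 - 5)) = 3 + (5 + g*(-7)) = 3 + (5 - 7*g) = 8 - 7*g)
F(c, p) = 159/(c + c*p) (F(c, p) = (-75 + 234)/(p*c + c) = 159/(c*p + c) = 159/(c + c*p))
(F(17, Y(16, 13)) - 323818) + 64933 = (159/(17*(1 + (8 - 7*16))) - 323818) + 64933 = (159*(1/17)/(1 + (8 - 112)) - 323818) + 64933 = (159*(1/17)/(1 - 104) - 323818) + 64933 = (159*(1/17)/(-103) - 323818) + 64933 = (159*(1/17)*(-1/103) - 323818) + 64933 = (-159/1751 - 323818) + 64933 = -567005477/1751 + 64933 = -453307794/1751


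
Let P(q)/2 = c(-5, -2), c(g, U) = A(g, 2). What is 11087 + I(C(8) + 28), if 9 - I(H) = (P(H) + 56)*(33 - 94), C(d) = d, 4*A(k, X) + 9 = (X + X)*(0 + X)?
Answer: 28963/2 ≈ 14482.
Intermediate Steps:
A(k, X) = -9/4 + X²/2 (A(k, X) = -9/4 + ((X + X)*(0 + X))/4 = -9/4 + ((2*X)*X)/4 = -9/4 + (2*X²)/4 = -9/4 + X²/2)
c(g, U) = -¼ (c(g, U) = -9/4 + (½)*2² = -9/4 + (½)*4 = -9/4 + 2 = -¼)
P(q) = -½ (P(q) = 2*(-¼) = -½)
I(H) = 6789/2 (I(H) = 9 - (-½ + 56)*(33 - 94) = 9 - 111*(-61)/2 = 9 - 1*(-6771/2) = 9 + 6771/2 = 6789/2)
11087 + I(C(8) + 28) = 11087 + 6789/2 = 28963/2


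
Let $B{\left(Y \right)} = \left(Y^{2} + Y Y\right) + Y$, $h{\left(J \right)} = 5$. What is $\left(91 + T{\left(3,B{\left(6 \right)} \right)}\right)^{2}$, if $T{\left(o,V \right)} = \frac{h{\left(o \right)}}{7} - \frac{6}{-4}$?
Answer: $\frac{1703025}{196} \approx 8688.9$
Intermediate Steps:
$B{\left(Y \right)} = Y + 2 Y^{2}$ ($B{\left(Y \right)} = \left(Y^{2} + Y^{2}\right) + Y = 2 Y^{2} + Y = Y + 2 Y^{2}$)
$T{\left(o,V \right)} = \frac{31}{14}$ ($T{\left(o,V \right)} = \frac{5}{7} - \frac{6}{-4} = 5 \cdot \frac{1}{7} - - \frac{3}{2} = \frac{5}{7} + \frac{3}{2} = \frac{31}{14}$)
$\left(91 + T{\left(3,B{\left(6 \right)} \right)}\right)^{2} = \left(91 + \frac{31}{14}\right)^{2} = \left(\frac{1305}{14}\right)^{2} = \frac{1703025}{196}$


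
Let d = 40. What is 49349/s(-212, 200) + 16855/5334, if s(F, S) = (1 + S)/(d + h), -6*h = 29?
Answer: 4630111963/536067 ≈ 8637.2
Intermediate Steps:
h = -29/6 (h = -⅙*29 = -29/6 ≈ -4.8333)
s(F, S) = 6/211 + 6*S/211 (s(F, S) = (1 + S)/(40 - 29/6) = (1 + S)/(211/6) = (1 + S)*(6/211) = 6/211 + 6*S/211)
49349/s(-212, 200) + 16855/5334 = 49349/(6/211 + (6/211)*200) + 16855/5334 = 49349/(6/211 + 1200/211) + 16855*(1/5334) = 49349/(1206/211) + 16855/5334 = 49349*(211/1206) + 16855/5334 = 10412639/1206 + 16855/5334 = 4630111963/536067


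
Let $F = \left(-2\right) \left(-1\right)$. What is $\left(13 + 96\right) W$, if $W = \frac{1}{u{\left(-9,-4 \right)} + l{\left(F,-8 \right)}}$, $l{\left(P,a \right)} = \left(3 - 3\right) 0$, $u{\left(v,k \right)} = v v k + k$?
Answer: $- \frac{109}{328} \approx -0.33232$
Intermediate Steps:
$u{\left(v,k \right)} = k + k v^{2}$ ($u{\left(v,k \right)} = v^{2} k + k = k v^{2} + k = k + k v^{2}$)
$F = 2$
$l{\left(P,a \right)} = 0$ ($l{\left(P,a \right)} = \left(3 - 3\right) 0 = 0 \cdot 0 = 0$)
$W = - \frac{1}{328}$ ($W = \frac{1}{- 4 \left(1 + \left(-9\right)^{2}\right) + 0} = \frac{1}{- 4 \left(1 + 81\right) + 0} = \frac{1}{\left(-4\right) 82 + 0} = \frac{1}{-328 + 0} = \frac{1}{-328} = - \frac{1}{328} \approx -0.0030488$)
$\left(13 + 96\right) W = \left(13 + 96\right) \left(- \frac{1}{328}\right) = 109 \left(- \frac{1}{328}\right) = - \frac{109}{328}$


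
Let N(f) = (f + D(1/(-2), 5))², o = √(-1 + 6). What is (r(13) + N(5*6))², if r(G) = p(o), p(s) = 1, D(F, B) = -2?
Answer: 616225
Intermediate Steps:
o = √5 ≈ 2.2361
r(G) = 1
N(f) = (-2 + f)² (N(f) = (f - 2)² = (-2 + f)²)
(r(13) + N(5*6))² = (1 + (-2 + 5*6)²)² = (1 + (-2 + 30)²)² = (1 + 28²)² = (1 + 784)² = 785² = 616225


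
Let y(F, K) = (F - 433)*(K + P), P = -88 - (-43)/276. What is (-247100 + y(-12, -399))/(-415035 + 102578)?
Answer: 8405395/86238132 ≈ 0.097467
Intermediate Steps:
P = -24245/276 (P = -88 - (-43)/276 = -88 - 1*(-43/276) = -88 + 43/276 = -24245/276 ≈ -87.844)
y(F, K) = (-433 + F)*(-24245/276 + K) (y(F, K) = (F - 433)*(K - 24245/276) = (-433 + F)*(-24245/276 + K))
(-247100 + y(-12, -399))/(-415035 + 102578) = (-247100 + (10498085/276 - 433*(-399) - 24245/276*(-12) - 12*(-399)))/(-415035 + 102578) = (-247100 + (10498085/276 + 172767 + 24245/23 + 4788))/(-312457) = (-247100 + 59794205/276)*(-1/312457) = -8405395/276*(-1/312457) = 8405395/86238132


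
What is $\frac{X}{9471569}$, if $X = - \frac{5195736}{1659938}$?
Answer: $- \frac{371124}{1123015521623} \approx -3.3047 \cdot 10^{-7}$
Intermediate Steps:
$X = - \frac{371124}{118567}$ ($X = \left(-5195736\right) \frac{1}{1659938} = - \frac{371124}{118567} \approx -3.1301$)
$\frac{X}{9471569} = - \frac{371124}{118567 \cdot 9471569} = \left(- \frac{371124}{118567}\right) \frac{1}{9471569} = - \frac{371124}{1123015521623}$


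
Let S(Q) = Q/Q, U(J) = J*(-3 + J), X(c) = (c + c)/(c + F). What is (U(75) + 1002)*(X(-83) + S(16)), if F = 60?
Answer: 1209978/23 ≈ 52608.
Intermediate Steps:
X(c) = 2*c/(60 + c) (X(c) = (c + c)/(c + 60) = (2*c)/(60 + c) = 2*c/(60 + c))
S(Q) = 1
(U(75) + 1002)*(X(-83) + S(16)) = (75*(-3 + 75) + 1002)*(2*(-83)/(60 - 83) + 1) = (75*72 + 1002)*(2*(-83)/(-23) + 1) = (5400 + 1002)*(2*(-83)*(-1/23) + 1) = 6402*(166/23 + 1) = 6402*(189/23) = 1209978/23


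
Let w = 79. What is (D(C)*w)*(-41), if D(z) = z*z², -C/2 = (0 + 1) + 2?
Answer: 699624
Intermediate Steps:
C = -6 (C = -2*((0 + 1) + 2) = -2*(1 + 2) = -2*3 = -6)
D(z) = z³
(D(C)*w)*(-41) = ((-6)³*79)*(-41) = -216*79*(-41) = -17064*(-41) = 699624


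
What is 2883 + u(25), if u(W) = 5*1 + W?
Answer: 2913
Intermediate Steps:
u(W) = 5 + W
2883 + u(25) = 2883 + (5 + 25) = 2883 + 30 = 2913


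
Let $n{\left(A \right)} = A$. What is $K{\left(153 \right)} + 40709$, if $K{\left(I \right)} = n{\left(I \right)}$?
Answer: $40862$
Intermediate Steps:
$K{\left(I \right)} = I$
$K{\left(153 \right)} + 40709 = 153 + 40709 = 40862$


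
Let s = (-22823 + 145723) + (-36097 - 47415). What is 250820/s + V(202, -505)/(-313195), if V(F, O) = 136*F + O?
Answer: 19373348426/3084031165 ≈ 6.2818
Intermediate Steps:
s = 39388 (s = 122900 - 83512 = 39388)
V(F, O) = O + 136*F
250820/s + V(202, -505)/(-313195) = 250820/39388 + (-505 + 136*202)/(-313195) = 250820*(1/39388) + (-505 + 27472)*(-1/313195) = 62705/9847 + 26967*(-1/313195) = 62705/9847 - 26967/313195 = 19373348426/3084031165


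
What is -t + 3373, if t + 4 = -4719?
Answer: 8096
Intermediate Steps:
t = -4723 (t = -4 - 4719 = -4723)
-t + 3373 = -1*(-4723) + 3373 = 4723 + 3373 = 8096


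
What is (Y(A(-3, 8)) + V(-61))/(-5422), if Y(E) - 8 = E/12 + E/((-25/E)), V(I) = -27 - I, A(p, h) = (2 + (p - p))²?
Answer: -3127/406650 ≈ -0.0076897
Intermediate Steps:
A(p, h) = 4 (A(p, h) = (2 + 0)² = 2² = 4)
Y(E) = 8 - E²/25 + E/12 (Y(E) = 8 + (E/12 + E/((-25/E))) = 8 + (E*(1/12) + E*(-E/25)) = 8 + (E/12 - E²/25) = 8 + (-E²/25 + E/12) = 8 - E²/25 + E/12)
(Y(A(-3, 8)) + V(-61))/(-5422) = ((8 - 1/25*4² + (1/12)*4) + (-27 - 1*(-61)))/(-5422) = ((8 - 1/25*16 + ⅓) + (-27 + 61))*(-1/5422) = ((8 - 16/25 + ⅓) + 34)*(-1/5422) = (577/75 + 34)*(-1/5422) = (3127/75)*(-1/5422) = -3127/406650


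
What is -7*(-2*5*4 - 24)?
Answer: 448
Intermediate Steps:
-7*(-2*5*4 - 24) = -7*(-10*4 - 24) = -7*(-40 - 24) = -7*(-64) = 448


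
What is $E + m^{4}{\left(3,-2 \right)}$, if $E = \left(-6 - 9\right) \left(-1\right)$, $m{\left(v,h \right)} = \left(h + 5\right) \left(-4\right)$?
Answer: $20751$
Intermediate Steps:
$m{\left(v,h \right)} = -20 - 4 h$ ($m{\left(v,h \right)} = \left(5 + h\right) \left(-4\right) = -20 - 4 h$)
$E = 15$ ($E = \left(-15\right) \left(-1\right) = 15$)
$E + m^{4}{\left(3,-2 \right)} = 15 + \left(-20 - -8\right)^{4} = 15 + \left(-20 + 8\right)^{4} = 15 + \left(-12\right)^{4} = 15 + 20736 = 20751$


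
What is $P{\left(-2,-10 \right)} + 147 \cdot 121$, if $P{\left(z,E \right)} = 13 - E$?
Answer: $17810$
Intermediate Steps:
$P{\left(-2,-10 \right)} + 147 \cdot 121 = \left(13 - -10\right) + 147 \cdot 121 = \left(13 + 10\right) + 17787 = 23 + 17787 = 17810$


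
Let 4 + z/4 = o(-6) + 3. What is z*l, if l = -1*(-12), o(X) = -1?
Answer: -96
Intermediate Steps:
l = 12
z = -8 (z = -16 + 4*(-1 + 3) = -16 + 4*2 = -16 + 8 = -8)
z*l = -8*12 = -96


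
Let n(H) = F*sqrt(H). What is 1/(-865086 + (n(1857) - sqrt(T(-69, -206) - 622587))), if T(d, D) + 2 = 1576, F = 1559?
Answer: 1/(-865086 + 1559*sqrt(1857) - I*sqrt(621013)) ≈ -1.2533e-6 + 1.24e-9*I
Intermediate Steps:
T(d, D) = 1574 (T(d, D) = -2 + 1576 = 1574)
n(H) = 1559*sqrt(H)
1/(-865086 + (n(1857) - sqrt(T(-69, -206) - 622587))) = 1/(-865086 + (1559*sqrt(1857) - sqrt(1574 - 622587))) = 1/(-865086 + (1559*sqrt(1857) - sqrt(-621013))) = 1/(-865086 + (1559*sqrt(1857) - I*sqrt(621013))) = 1/(-865086 + 1559*sqrt(1857) - I*sqrt(621013))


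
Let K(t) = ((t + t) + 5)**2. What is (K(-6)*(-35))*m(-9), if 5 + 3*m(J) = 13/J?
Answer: 99470/27 ≈ 3684.1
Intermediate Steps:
K(t) = (5 + 2*t)**2 (K(t) = (2*t + 5)**2 = (5 + 2*t)**2)
m(J) = -5/3 + 13/(3*J) (m(J) = -5/3 + (13/J)/3 = -5/3 + 13/(3*J))
(K(-6)*(-35))*m(-9) = ((5 + 2*(-6))**2*(-35))*((1/3)*(13 - 5*(-9))/(-9)) = ((5 - 12)**2*(-35))*((1/3)*(-1/9)*(13 + 45)) = ((-7)**2*(-35))*((1/3)*(-1/9)*58) = (49*(-35))*(-58/27) = -1715*(-58/27) = 99470/27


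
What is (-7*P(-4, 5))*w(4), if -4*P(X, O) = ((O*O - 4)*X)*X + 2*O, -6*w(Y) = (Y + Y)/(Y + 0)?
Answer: -1211/6 ≈ -201.83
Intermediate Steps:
w(Y) = -⅓ (w(Y) = -(Y + Y)/(6*(Y + 0)) = -2*Y/(6*Y) = -⅙*2 = -⅓)
P(X, O) = -O/2 - X²*(-4 + O²)/4 (P(X, O) = -(((O*O - 4)*X)*X + 2*O)/4 = -(((O² - 4)*X)*X + 2*O)/4 = -(((-4 + O²)*X)*X + 2*O)/4 = -((X*(-4 + O²))*X + 2*O)/4 = -(X²*(-4 + O²) + 2*O)/4 = -(2*O + X²*(-4 + O²))/4 = -O/2 - X²*(-4 + O²)/4)
(-7*P(-4, 5))*w(4) = -7*((-4)² - ½*5 - ¼*5²*(-4)²)*(-⅓) = -7*(16 - 5/2 - ¼*25*16)*(-⅓) = -7*(16 - 5/2 - 100)*(-⅓) = -7*(-173/2)*(-⅓) = (1211/2)*(-⅓) = -1211/6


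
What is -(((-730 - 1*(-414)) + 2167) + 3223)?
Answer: -5074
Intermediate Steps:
-(((-730 - 1*(-414)) + 2167) + 3223) = -(((-730 + 414) + 2167) + 3223) = -((-316 + 2167) + 3223) = -(1851 + 3223) = -1*5074 = -5074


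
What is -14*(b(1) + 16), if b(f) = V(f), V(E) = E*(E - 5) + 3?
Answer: -210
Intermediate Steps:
V(E) = 3 + E*(-5 + E) (V(E) = E*(-5 + E) + 3 = 3 + E*(-5 + E))
b(f) = 3 + f² - 5*f
-14*(b(1) + 16) = -14*((3 + 1² - 5*1) + 16) = -14*((3 + 1 - 5) + 16) = -14*(-1 + 16) = -14*15 = -210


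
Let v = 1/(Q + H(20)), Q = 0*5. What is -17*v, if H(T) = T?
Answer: -17/20 ≈ -0.85000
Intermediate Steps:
Q = 0
v = 1/20 (v = 1/(0 + 20) = 1/20 ≈ 0.050000)
-17*v = -17*1/20 = -17/20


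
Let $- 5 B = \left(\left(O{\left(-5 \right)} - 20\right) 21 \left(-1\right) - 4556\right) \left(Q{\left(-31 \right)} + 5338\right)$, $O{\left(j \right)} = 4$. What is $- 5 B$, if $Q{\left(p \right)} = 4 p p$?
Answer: $-38748040$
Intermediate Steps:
$Q{\left(p \right)} = 4 p^{2}$
$B = 7749608$ ($B = - \frac{\left(\left(4 - 20\right) 21 \left(-1\right) - 4556\right) \left(4 \left(-31\right)^{2} + 5338\right)}{5} = - \frac{\left(\left(-16\right) 21 \left(-1\right) - 4556\right) \left(4 \cdot 961 + 5338\right)}{5} = - \frac{\left(\left(-336\right) \left(-1\right) - 4556\right) \left(3844 + 5338\right)}{5} = - \frac{\left(336 - 4556\right) 9182}{5} = - \frac{\left(-4220\right) 9182}{5} = \left(- \frac{1}{5}\right) \left(-38748040\right) = 7749608$)
$- 5 B = \left(-5\right) 7749608 = -38748040$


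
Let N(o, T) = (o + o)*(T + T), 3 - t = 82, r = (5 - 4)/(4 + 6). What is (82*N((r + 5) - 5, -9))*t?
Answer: 116604/5 ≈ 23321.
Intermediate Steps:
r = ⅒ (r = 1/10 = 1*(⅒) = ⅒ ≈ 0.10000)
t = -79 (t = 3 - 1*82 = 3 - 82 = -79)
N(o, T) = 4*T*o (N(o, T) = (2*o)*(2*T) = 4*T*o)
(82*N((r + 5) - 5, -9))*t = (82*(4*(-9)*((⅒ + 5) - 5)))*(-79) = (82*(4*(-9)*(51/10 - 5)))*(-79) = (82*(4*(-9)*(⅒)))*(-79) = (82*(-18/5))*(-79) = -1476/5*(-79) = 116604/5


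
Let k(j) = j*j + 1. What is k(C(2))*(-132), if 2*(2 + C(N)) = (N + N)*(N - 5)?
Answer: -8580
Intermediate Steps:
C(N) = -2 + N*(-5 + N) (C(N) = -2 + ((N + N)*(N - 5))/2 = -2 + ((2*N)*(-5 + N))/2 = -2 + (2*N*(-5 + N))/2 = -2 + N*(-5 + N))
k(j) = 1 + j² (k(j) = j² + 1 = 1 + j²)
k(C(2))*(-132) = (1 + (-2 + 2² - 5*2)²)*(-132) = (1 + (-2 + 4 - 10)²)*(-132) = (1 + (-8)²)*(-132) = (1 + 64)*(-132) = 65*(-132) = -8580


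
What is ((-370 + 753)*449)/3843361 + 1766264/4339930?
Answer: 3767357457807/8339958852365 ≈ 0.45172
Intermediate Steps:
((-370 + 753)*449)/3843361 + 1766264/4339930 = (383*449)*(1/3843361) + 1766264*(1/4339930) = 171967*(1/3843361) + 883132/2169965 = 171967/3843361 + 883132/2169965 = 3767357457807/8339958852365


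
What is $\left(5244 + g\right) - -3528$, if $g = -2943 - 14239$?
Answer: $-8410$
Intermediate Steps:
$g = -17182$
$\left(5244 + g\right) - -3528 = \left(5244 - 17182\right) - -3528 = -11938 + 3528 = -8410$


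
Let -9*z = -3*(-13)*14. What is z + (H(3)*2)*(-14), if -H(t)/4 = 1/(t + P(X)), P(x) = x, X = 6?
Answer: -434/9 ≈ -48.222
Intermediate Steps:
H(t) = -4/(6 + t) (H(t) = -4/(t + 6) = -4/(6 + t))
z = -182/3 (z = -(-3*(-13))*14/9 = -13*14/3 = -⅑*546 = -182/3 ≈ -60.667)
z + (H(3)*2)*(-14) = -182/3 + (-4/(6 + 3)*2)*(-14) = -182/3 + (-4/9*2)*(-14) = -182/3 + (-4*⅑*2)*(-14) = -182/3 - 4/9*2*(-14) = -182/3 - 8/9*(-14) = -182/3 + 112/9 = -434/9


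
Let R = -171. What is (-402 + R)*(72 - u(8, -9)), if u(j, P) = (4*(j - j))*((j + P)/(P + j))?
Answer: -41256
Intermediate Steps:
u(j, P) = 0 (u(j, P) = (4*0)*((P + j)/(P + j)) = 0*1 = 0)
(-402 + R)*(72 - u(8, -9)) = (-402 - 171)*(72 - 1*0) = -573*(72 + 0) = -573*72 = -41256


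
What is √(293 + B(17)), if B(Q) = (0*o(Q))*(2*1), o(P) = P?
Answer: √293 ≈ 17.117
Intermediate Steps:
B(Q) = 0 (B(Q) = (0*Q)*(2*1) = 0*2 = 0)
√(293 + B(17)) = √(293 + 0) = √293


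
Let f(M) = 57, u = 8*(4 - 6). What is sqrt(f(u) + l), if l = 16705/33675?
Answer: 2*sqrt(652008615)/6735 ≈ 7.5826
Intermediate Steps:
u = -16 (u = 8*(-2) = -16)
l = 3341/6735 (l = 16705*(1/33675) = 3341/6735 ≈ 0.49607)
sqrt(f(u) + l) = sqrt(57 + 3341/6735) = sqrt(387236/6735) = 2*sqrt(652008615)/6735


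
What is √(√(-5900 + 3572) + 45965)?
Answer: √(45965 + 2*I*√582) ≈ 214.39 + 0.113*I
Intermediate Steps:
√(√(-5900 + 3572) + 45965) = √(√(-2328) + 45965) = √(2*I*√582 + 45965) = √(45965 + 2*I*√582)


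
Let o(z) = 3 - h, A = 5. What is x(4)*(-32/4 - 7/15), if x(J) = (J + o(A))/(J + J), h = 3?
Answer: -127/30 ≈ -4.2333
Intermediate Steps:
o(z) = 0 (o(z) = 3 - 1*3 = 3 - 3 = 0)
x(J) = ½ (x(J) = (J + 0)/(J + J) = J/((2*J)) = J*(1/(2*J)) = ½)
x(4)*(-32/4 - 7/15) = (-32/4 - 7/15)/2 = (-32*¼ - 7*1/15)/2 = (-8 - 7/15)/2 = (½)*(-127/15) = -127/30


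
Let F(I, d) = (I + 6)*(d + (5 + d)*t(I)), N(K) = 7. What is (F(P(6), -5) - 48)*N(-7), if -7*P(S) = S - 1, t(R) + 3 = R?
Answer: -521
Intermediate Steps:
t(R) = -3 + R
P(S) = ⅐ - S/7 (P(S) = -(S - 1)/7 = -(-1 + S)/7 = ⅐ - S/7)
F(I, d) = (6 + I)*(d + (-3 + I)*(5 + d)) (F(I, d) = (I + 6)*(d + (5 + d)*(-3 + I)) = (6 + I)*(d + (-3 + I)*(5 + d)))
(F(P(6), -5) - 48)*N(-7) = ((-90 - 12*(-5) + 5*(⅐ - ⅐*6)² + 15*(⅐ - ⅐*6) - 5*(⅐ - ⅐*6)² + 4*(⅐ - ⅐*6)*(-5)) - 48)*7 = ((-90 + 60 + 5*(⅐ - 6/7)² + 15*(⅐ - 6/7) - 5*(⅐ - 6/7)² + 4*(⅐ - 6/7)*(-5)) - 48)*7 = ((-90 + 60 + 5*(-5/7)² + 15*(-5/7) - 5*(-5/7)² + 4*(-5/7)*(-5)) - 48)*7 = ((-90 + 60 + 5*(25/49) - 75/7 - 5*25/49 + 100/7) - 48)*7 = ((-90 + 60 + 125/49 - 75/7 - 125/49 + 100/7) - 48)*7 = (-185/7 - 48)*7 = -521/7*7 = -521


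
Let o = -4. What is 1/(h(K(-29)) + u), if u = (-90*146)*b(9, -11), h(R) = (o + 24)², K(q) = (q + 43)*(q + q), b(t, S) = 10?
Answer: -1/131000 ≈ -7.6336e-6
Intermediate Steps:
K(q) = 2*q*(43 + q) (K(q) = (43 + q)*(2*q) = 2*q*(43 + q))
h(R) = 400 (h(R) = (-4 + 24)² = 20² = 400)
u = -131400 (u = -90*146*10 = -13140*10 = -131400)
1/(h(K(-29)) + u) = 1/(400 - 131400) = 1/(-131000) = -1/131000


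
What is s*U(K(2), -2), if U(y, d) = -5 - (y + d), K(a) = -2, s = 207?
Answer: -207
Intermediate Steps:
U(y, d) = -5 - d - y (U(y, d) = -5 - (d + y) = -5 + (-d - y) = -5 - d - y)
s*U(K(2), -2) = 207*(-5 - 1*(-2) - 1*(-2)) = 207*(-5 + 2 + 2) = 207*(-1) = -207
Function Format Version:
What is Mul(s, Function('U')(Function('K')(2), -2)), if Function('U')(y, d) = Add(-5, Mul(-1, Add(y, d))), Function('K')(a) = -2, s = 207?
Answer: -207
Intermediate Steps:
Function('U')(y, d) = Add(-5, Mul(-1, d), Mul(-1, y)) (Function('U')(y, d) = Add(-5, Mul(-1, Add(d, y))) = Add(-5, Add(Mul(-1, d), Mul(-1, y))) = Add(-5, Mul(-1, d), Mul(-1, y)))
Mul(s, Function('U')(Function('K')(2), -2)) = Mul(207, Add(-5, Mul(-1, -2), Mul(-1, -2))) = Mul(207, Add(-5, 2, 2)) = Mul(207, -1) = -207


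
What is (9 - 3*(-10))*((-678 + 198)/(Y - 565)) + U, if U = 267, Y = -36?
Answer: 179187/601 ≈ 298.15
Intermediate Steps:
(9 - 3*(-10))*((-678 + 198)/(Y - 565)) + U = (9 - 3*(-10))*((-678 + 198)/(-36 - 565)) + 267 = (9 + 30)*(-480/(-601)) + 267 = 39*(-480*(-1/601)) + 267 = 39*(480/601) + 267 = 18720/601 + 267 = 179187/601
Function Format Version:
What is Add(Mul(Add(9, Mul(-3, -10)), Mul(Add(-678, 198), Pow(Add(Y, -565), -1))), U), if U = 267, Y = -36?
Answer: Rational(179187, 601) ≈ 298.15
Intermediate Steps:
Add(Mul(Add(9, Mul(-3, -10)), Mul(Add(-678, 198), Pow(Add(Y, -565), -1))), U) = Add(Mul(Add(9, Mul(-3, -10)), Mul(Add(-678, 198), Pow(Add(-36, -565), -1))), 267) = Add(Mul(Add(9, 30), Mul(-480, Pow(-601, -1))), 267) = Add(Mul(39, Mul(-480, Rational(-1, 601))), 267) = Add(Mul(39, Rational(480, 601)), 267) = Add(Rational(18720, 601), 267) = Rational(179187, 601)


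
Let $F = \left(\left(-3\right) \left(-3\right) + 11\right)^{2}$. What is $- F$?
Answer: $-400$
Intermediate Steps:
$F = 400$ ($F = \left(9 + 11\right)^{2} = 20^{2} = 400$)
$- F = \left(-1\right) 400 = -400$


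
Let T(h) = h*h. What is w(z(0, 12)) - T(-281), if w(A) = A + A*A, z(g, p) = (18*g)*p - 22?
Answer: -78499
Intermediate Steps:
z(g, p) = -22 + 18*g*p (z(g, p) = 18*g*p - 22 = -22 + 18*g*p)
w(A) = A + A²
T(h) = h²
w(z(0, 12)) - T(-281) = (-22 + 18*0*12)*(1 + (-22 + 18*0*12)) - 1*(-281)² = (-22 + 0)*(1 + (-22 + 0)) - 1*78961 = -22*(1 - 22) - 78961 = -22*(-21) - 78961 = 462 - 78961 = -78499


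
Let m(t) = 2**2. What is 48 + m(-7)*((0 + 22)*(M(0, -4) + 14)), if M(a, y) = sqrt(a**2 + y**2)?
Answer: 1632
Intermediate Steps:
m(t) = 4
48 + m(-7)*((0 + 22)*(M(0, -4) + 14)) = 48 + 4*((0 + 22)*(sqrt(0**2 + (-4)**2) + 14)) = 48 + 4*(22*(sqrt(0 + 16) + 14)) = 48 + 4*(22*(sqrt(16) + 14)) = 48 + 4*(22*(4 + 14)) = 48 + 4*(22*18) = 48 + 4*396 = 48 + 1584 = 1632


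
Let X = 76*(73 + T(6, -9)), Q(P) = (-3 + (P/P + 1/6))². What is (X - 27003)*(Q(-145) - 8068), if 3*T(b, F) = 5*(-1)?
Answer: 18797221615/108 ≈ 1.7405e+8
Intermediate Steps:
T(b, F) = -5/3 (T(b, F) = (5*(-1))/3 = (⅓)*(-5) = -5/3)
Q(P) = 121/36 (Q(P) = (-3 + (1 + 1*(⅙)))² = (-3 + (1 + ⅙))² = (-3 + 7/6)² = (-11/6)² = 121/36)
X = 16264/3 (X = 76*(73 - 5/3) = 76*(214/3) = 16264/3 ≈ 5421.3)
(X - 27003)*(Q(-145) - 8068) = (16264/3 - 27003)*(121/36 - 8068) = -64745/3*(-290327/36) = 18797221615/108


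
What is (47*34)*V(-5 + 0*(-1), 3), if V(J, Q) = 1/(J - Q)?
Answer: -799/4 ≈ -199.75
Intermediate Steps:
(47*34)*V(-5 + 0*(-1), 3) = (47*34)/((-5 + 0*(-1)) - 1*3) = 1598/((-5 + 0) - 3) = 1598/(-5 - 3) = 1598/(-8) = 1598*(-⅛) = -799/4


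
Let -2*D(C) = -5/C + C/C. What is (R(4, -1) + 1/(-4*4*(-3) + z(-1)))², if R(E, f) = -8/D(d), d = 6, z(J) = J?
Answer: 20367169/2209 ≈ 9220.1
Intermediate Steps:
D(C) = -½ + 5/(2*C) (D(C) = -(-5/C + C/C)/2 = -(-5/C + 1)/2 = -(1 - 5/C)/2 = -½ + 5/(2*C))
R(E, f) = 96 (R(E, f) = -8*12/(5 - 1*6) = -8*12/(5 - 6) = -8/((½)*(⅙)*(-1)) = -8/(-1/12) = -8*(-12) = 96)
(R(4, -1) + 1/(-4*4*(-3) + z(-1)))² = (96 + 1/(-4*4*(-3) - 1))² = (96 + 1/(-16*(-3) - 1))² = (96 + 1/(48 - 1))² = (96 + 1/47)² = (4513/47)² = 20367169/2209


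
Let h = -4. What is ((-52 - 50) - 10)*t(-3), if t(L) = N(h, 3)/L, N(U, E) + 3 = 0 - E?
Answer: -224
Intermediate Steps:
N(U, E) = -3 - E (N(U, E) = -3 + (0 - E) = -3 - E)
t(L) = -6/L (t(L) = (-3 - 1*3)/L = (-3 - 3)/L = -6/L)
((-52 - 50) - 10)*t(-3) = ((-52 - 50) - 10)*(-6/(-3)) = (-102 - 10)*(-6*(-1/3)) = -112*2 = -224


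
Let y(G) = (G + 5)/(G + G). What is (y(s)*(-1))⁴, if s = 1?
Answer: 81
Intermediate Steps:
y(G) = (5 + G)/(2*G) (y(G) = (5 + G)/((2*G)) = (5 + G)*(1/(2*G)) = (5 + G)/(2*G))
(y(s)*(-1))⁴ = (((½)*(5 + 1)/1)*(-1))⁴ = (((½)*1*6)*(-1))⁴ = (3*(-1))⁴ = (-3)⁴ = 81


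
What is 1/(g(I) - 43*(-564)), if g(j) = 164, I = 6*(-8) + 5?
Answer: 1/24416 ≈ 4.0957e-5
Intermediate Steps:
I = -43 (I = -48 + 5 = -43)
1/(g(I) - 43*(-564)) = 1/(164 - 43*(-564)) = 1/(164 + 24252) = 1/24416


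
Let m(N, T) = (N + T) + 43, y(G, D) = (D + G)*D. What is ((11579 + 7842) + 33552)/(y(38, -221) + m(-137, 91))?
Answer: 52973/40440 ≈ 1.3099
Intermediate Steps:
y(G, D) = D*(D + G)
m(N, T) = 43 + N + T
((11579 + 7842) + 33552)/(y(38, -221) + m(-137, 91)) = ((11579 + 7842) + 33552)/(-221*(-221 + 38) + (43 - 137 + 91)) = (19421 + 33552)/(-221*(-183) - 3) = 52973/(40443 - 3) = 52973/40440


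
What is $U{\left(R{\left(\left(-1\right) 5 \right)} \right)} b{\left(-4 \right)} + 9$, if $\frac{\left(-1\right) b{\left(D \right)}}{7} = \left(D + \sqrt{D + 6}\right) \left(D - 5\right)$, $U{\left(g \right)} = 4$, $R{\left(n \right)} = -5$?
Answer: $-999 + 252 \sqrt{2} \approx -642.62$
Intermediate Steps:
$b{\left(D \right)} = - 7 \left(-5 + D\right) \left(D + \sqrt{6 + D}\right)$ ($b{\left(D \right)} = - 7 \left(D + \sqrt{D + 6}\right) \left(D - 5\right) = - 7 \left(D + \sqrt{6 + D}\right) \left(-5 + D\right) = - 7 \left(-5 + D\right) \left(D + \sqrt{6 + D}\right)$)
$U{\left(R{\left(\left(-1\right) 5 \right)} \right)} b{\left(-4 \right)} + 9 = 4 \left(- 7 \left(-4\right)^{2} + 35 \left(-4\right) + 35 \sqrt{6 - 4} - - 28 \sqrt{6 - 4}\right) + 9 = 4 \left(\left(-7\right) 16 - 140 + 35 \sqrt{2} - - 28 \sqrt{2}\right) + 9 = 4 \left(-112 - 140 + 35 \sqrt{2} + 28 \sqrt{2}\right) + 9 = 4 \left(-252 + 63 \sqrt{2}\right) + 9 = \left(-1008 + 252 \sqrt{2}\right) + 9 = -999 + 252 \sqrt{2}$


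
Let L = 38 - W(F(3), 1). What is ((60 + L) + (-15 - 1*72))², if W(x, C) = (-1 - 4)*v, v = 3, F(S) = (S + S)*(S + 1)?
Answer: 676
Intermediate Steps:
F(S) = 2*S*(1 + S) (F(S) = (2*S)*(1 + S) = 2*S*(1 + S))
W(x, C) = -15 (W(x, C) = (-1 - 4)*3 = -5*3 = -15)
L = 53 (L = 38 - 1*(-15) = 38 + 15 = 53)
((60 + L) + (-15 - 1*72))² = ((60 + 53) + (-15 - 1*72))² = (113 + (-15 - 72))² = (113 - 87)² = 26² = 676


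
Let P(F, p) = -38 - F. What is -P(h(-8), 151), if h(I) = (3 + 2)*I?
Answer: -2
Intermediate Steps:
h(I) = 5*I
-P(h(-8), 151) = -(-38 - 5*(-8)) = -(-38 - 1*(-40)) = -(-38 + 40) = -1*2 = -2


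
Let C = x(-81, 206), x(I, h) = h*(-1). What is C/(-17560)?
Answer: 103/8780 ≈ 0.011731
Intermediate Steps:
x(I, h) = -h
C = -206 (C = -1*206 = -206)
C/(-17560) = -206/(-17560) = -206*(-1/17560) = 103/8780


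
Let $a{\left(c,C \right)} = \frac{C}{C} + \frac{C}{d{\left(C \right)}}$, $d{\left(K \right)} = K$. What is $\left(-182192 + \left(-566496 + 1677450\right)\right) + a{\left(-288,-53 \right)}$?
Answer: $928764$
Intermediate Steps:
$a{\left(c,C \right)} = 2$ ($a{\left(c,C \right)} = \frac{C}{C} + \frac{C}{C} = 1 + 1 = 2$)
$\left(-182192 + \left(-566496 + 1677450\right)\right) + a{\left(-288,-53 \right)} = \left(-182192 + \left(-566496 + 1677450\right)\right) + 2 = \left(-182192 + 1110954\right) + 2 = 928762 + 2 = 928764$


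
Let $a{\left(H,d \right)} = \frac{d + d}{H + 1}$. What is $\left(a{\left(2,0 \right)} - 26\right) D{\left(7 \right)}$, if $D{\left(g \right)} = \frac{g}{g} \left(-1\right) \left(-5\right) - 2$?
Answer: $-78$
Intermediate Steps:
$a{\left(H,d \right)} = \frac{2 d}{1 + H}$
$D{\left(g \right)} = 3$ ($D{\left(g \right)} = 1 \left(-1\right) \left(-5\right) - 2 = \left(-1\right) \left(-5\right) - 2 = 5 - 2 = 3$)
$\left(a{\left(2,0 \right)} - 26\right) D{\left(7 \right)} = \left(2 \cdot 0 \frac{1}{1 + 2} - 26\right) 3 = \left(2 \cdot 0 \cdot \frac{1}{3} - 26\right) 3 = \left(0 - 26\right) 3 = \left(-26\right) 3 = -78$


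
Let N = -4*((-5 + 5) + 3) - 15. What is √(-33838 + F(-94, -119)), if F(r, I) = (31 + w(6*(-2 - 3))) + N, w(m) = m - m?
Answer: I*√33834 ≈ 183.94*I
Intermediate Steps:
N = -27 (N = -4*(0 + 3) - 15 = -4*3 - 15 = -12 - 15 = -27)
w(m) = 0
F(r, I) = 4 (F(r, I) = (31 + 0) - 27 = 31 - 27 = 4)
√(-33838 + F(-94, -119)) = √(-33838 + 4) = √(-33834) = I*√33834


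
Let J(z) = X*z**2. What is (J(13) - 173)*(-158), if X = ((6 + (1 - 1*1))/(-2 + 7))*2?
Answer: -183754/5 ≈ -36751.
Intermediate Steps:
X = 12/5 (X = ((6 + (1 - 1))/5)*2 = ((6 + 0)*(1/5))*2 = (6*(1/5))*2 = (6/5)*2 = 12/5 ≈ 2.4000)
J(z) = 12*z**2/5
(J(13) - 173)*(-158) = ((12/5)*13**2 - 173)*(-158) = ((12/5)*169 - 173)*(-158) = (2028/5 - 173)*(-158) = (1163/5)*(-158) = -183754/5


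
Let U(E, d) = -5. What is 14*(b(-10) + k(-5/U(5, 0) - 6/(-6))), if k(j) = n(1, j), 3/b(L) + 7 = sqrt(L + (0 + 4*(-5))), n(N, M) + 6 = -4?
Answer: -11354/79 - 42*I*sqrt(30)/79 ≈ -143.72 - 2.9119*I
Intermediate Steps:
n(N, M) = -10 (n(N, M) = -6 - 4 = -10)
b(L) = 3/(-7 + sqrt(-20 + L)) (b(L) = 3/(-7 + sqrt(L + (0 + 4*(-5)))) = 3/(-7 + sqrt(L + (0 - 20))) = 3/(-7 + sqrt(L - 20)) = 3/(-7 + sqrt(-20 + L)))
k(j) = -10
14*(b(-10) + k(-5/U(5, 0) - 6/(-6))) = 14*(3/(-7 + sqrt(-20 - 10)) - 10) = 14*(3/(-7 + sqrt(-30)) - 10) = 14*(3/(-7 + I*sqrt(30)) - 10) = 14*(-10 + 3/(-7 + I*sqrt(30))) = -140 + 42/(-7 + I*sqrt(30))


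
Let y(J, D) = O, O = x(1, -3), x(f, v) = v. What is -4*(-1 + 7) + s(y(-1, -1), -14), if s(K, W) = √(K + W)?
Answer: -24 + I*√17 ≈ -24.0 + 4.1231*I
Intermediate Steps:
O = -3
y(J, D) = -3
-4*(-1 + 7) + s(y(-1, -1), -14) = -4*(-1 + 7) + √(-3 - 14) = -4*6 + √(-17) = -24 + I*√17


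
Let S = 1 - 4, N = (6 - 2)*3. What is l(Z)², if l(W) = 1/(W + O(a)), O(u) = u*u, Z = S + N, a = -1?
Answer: 1/100 ≈ 0.010000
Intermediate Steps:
N = 12 (N = 4*3 = 12)
S = -3
Z = 9 (Z = -3 + 12 = 9)
O(u) = u²
l(W) = 1/(1 + W) (l(W) = 1/(W + (-1)²) = 1/(W + 1) = 1/(1 + W))
l(Z)² = (1/(1 + 9))² = (1/10)² = (⅒)² = 1/100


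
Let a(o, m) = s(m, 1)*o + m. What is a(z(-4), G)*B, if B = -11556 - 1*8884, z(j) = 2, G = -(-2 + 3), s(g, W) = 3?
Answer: -102200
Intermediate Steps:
G = -1 (G = -1*1 = -1)
B = -20440 (B = -11556 - 8884 = -20440)
a(o, m) = m + 3*o (a(o, m) = 3*o + m = m + 3*o)
a(z(-4), G)*B = (-1 + 3*2)*(-20440) = (-1 + 6)*(-20440) = 5*(-20440) = -102200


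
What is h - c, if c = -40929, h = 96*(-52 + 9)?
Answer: 36801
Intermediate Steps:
h = -4128 (h = 96*(-43) = -4128)
h - c = -4128 - 1*(-40929) = -4128 + 40929 = 36801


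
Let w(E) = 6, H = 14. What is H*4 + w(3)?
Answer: 62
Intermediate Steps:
H*4 + w(3) = 14*4 + 6 = 56 + 6 = 62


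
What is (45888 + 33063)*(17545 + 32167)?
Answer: 3924812112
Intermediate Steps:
(45888 + 33063)*(17545 + 32167) = 78951*49712 = 3924812112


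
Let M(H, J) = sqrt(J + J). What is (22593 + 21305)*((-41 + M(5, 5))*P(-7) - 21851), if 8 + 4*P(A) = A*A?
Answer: -1955326665/2 + 899909*sqrt(10)/2 ≈ -9.7624e+8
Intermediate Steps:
M(H, J) = sqrt(2)*sqrt(J) (M(H, J) = sqrt(2*J) = sqrt(2)*sqrt(J))
P(A) = -2 + A**2/4 (P(A) = -2 + (A*A)/4 = -2 + A**2/4)
(22593 + 21305)*((-41 + M(5, 5))*P(-7) - 21851) = (22593 + 21305)*((-41 + sqrt(2)*sqrt(5))*(-2 + (1/4)*(-7)**2) - 21851) = 43898*((-41 + sqrt(10))*(-2 + (1/4)*49) - 21851) = 43898*((-41 + sqrt(10))*(-2 + 49/4) - 21851) = 43898*((-41 + sqrt(10))*(41/4) - 21851) = 43898*((-1681/4 + 41*sqrt(10)/4) - 21851) = 43898*(-89085/4 + 41*sqrt(10)/4) = -1955326665/2 + 899909*sqrt(10)/2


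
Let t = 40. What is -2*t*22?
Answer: -1760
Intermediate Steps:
-2*t*22 = -2*40*22 = -80*22 = -1760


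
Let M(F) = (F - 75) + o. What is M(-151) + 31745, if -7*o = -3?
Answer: 220636/7 ≈ 31519.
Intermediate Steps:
o = 3/7 (o = -1/7*(-3) = 3/7 ≈ 0.42857)
M(F) = -522/7 + F (M(F) = (F - 75) + 3/7 = (-75 + F) + 3/7 = -522/7 + F)
M(-151) + 31745 = (-522/7 - 151) + 31745 = -1579/7 + 31745 = 220636/7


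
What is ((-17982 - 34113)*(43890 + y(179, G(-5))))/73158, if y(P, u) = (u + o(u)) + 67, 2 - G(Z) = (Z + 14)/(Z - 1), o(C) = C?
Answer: -381717430/12193 ≈ -31306.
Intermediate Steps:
G(Z) = 2 - (14 + Z)/(-1 + Z) (G(Z) = 2 - (Z + 14)/(Z - 1) = 2 - (14 + Z)/(-1 + Z))
y(P, u) = 67 + 2*u (y(P, u) = (u + u) + 67 = 2*u + 67 = 67 + 2*u)
((-17982 - 34113)*(43890 + y(179, G(-5))))/73158 = ((-17982 - 34113)*(43890 + (67 + 2*((-16 - 5)/(-1 - 5)))))/73158 = -52095*(43890 + (67 + 2*(-21/(-6))))*(1/73158) = -52095*(43890 + (67 + 2*(-⅙*(-21))))*(1/73158) = -52095*(43890 + (67 + 2*(7/2)))*(1/73158) = -52095*(43890 + (67 + 7))*(1/73158) = -52095*(43890 + 74)*(1/73158) = -52095*43964*(1/73158) = -2290304580*1/73158 = -381717430/12193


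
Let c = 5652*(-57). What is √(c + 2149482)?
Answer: √1827318 ≈ 1351.8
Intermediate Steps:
c = -322164
√(c + 2149482) = √(-322164 + 2149482) = √1827318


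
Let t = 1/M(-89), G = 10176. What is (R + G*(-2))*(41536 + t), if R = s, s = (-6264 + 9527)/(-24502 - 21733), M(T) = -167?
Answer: -6527104129837313/7721245 ≈ -8.4534e+8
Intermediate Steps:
t = -1/167 (t = 1/(-167) = -1/167 ≈ -0.0059880)
s = -3263/46235 (s = 3263/(-46235) = 3263*(-1/46235) = -3263/46235 ≈ -0.070574)
R = -3263/46235 ≈ -0.070574
(R + G*(-2))*(41536 + t) = (-3263/46235 + 10176*(-2))*(41536 - 1/167) = (-3263/46235 - 20352)*(6936511/167) = -940977983/46235*6936511/167 = -6527104129837313/7721245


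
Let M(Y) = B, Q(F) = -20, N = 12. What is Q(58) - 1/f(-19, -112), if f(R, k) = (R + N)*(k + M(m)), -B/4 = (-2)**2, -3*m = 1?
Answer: -17921/896 ≈ -20.001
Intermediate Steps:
m = -1/3 (m = -1/3*1 = -1/3 ≈ -0.33333)
B = -16 (B = -4*(-2)**2 = -4*4 = -16)
M(Y) = -16
f(R, k) = (-16 + k)*(12 + R) (f(R, k) = (R + 12)*(k - 16) = (12 + R)*(-16 + k) = (-16 + k)*(12 + R))
Q(58) - 1/f(-19, -112) = -20 - 1/(-192 - 16*(-19) + 12*(-112) - 19*(-112)) = -20 - 1/(-192 + 304 - 1344 + 2128) = -20 - 1/896 = -17921/896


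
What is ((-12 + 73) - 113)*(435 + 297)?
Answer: -38064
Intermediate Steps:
((-12 + 73) - 113)*(435 + 297) = (61 - 113)*732 = -52*732 = -38064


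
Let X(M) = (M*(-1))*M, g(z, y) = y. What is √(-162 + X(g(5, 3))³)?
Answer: 9*I*√11 ≈ 29.85*I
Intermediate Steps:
X(M) = -M² (X(M) = (-M)*M = -M²)
√(-162 + X(g(5, 3))³) = √(-162 + (-1*3²)³) = √(-162 + (-1*9)³) = √(-162 + (-9)³) = √(-162 - 729) = √(-891) = 9*I*√11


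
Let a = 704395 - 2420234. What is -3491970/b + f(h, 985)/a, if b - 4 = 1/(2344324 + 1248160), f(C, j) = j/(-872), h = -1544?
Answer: -6256581578213030935965/7166822181876232 ≈ -8.7299e+5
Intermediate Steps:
f(C, j) = -j/872 (f(C, j) = j*(-1/872) = -j/872)
b = 14369937/3592484 (b = 4 + 1/(2344324 + 1248160) = 4 + 1/3592484 = 14369937/3592484 ≈ 4.0000)
a = -1715839
-3491970/b + f(h, 985)/a = -3491970/14369937/3592484 - 1/872*985/(-1715839) = -3491970*3592484/14369937 - 985/872*(-1/1715839) = -4181615451160/4789979 + 985/1496211608 = -6256581578213030935965/7166822181876232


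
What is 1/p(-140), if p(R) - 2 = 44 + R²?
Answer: 1/19646 ≈ 5.0901e-5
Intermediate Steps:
p(R) = 46 + R² (p(R) = 2 + (44 + R²) = 46 + R²)
1/p(-140) = 1/(46 + (-140)²) = 1/(46 + 19600) = 1/19646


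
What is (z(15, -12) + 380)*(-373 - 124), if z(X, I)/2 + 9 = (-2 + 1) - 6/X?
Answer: -892612/5 ≈ -1.7852e+5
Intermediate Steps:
z(X, I) = -20 - 12/X (z(X, I) = -18 + 2*((-2 + 1) - 6/X) = -18 + 2*(-1 - 6/X) = -18 + (-2 - 12/X) = -20 - 12/X)
(z(15, -12) + 380)*(-373 - 124) = ((-20 - 12/15) + 380)*(-373 - 124) = ((-20 - 12*1/15) + 380)*(-497) = ((-20 - ⅘) + 380)*(-497) = (-104/5 + 380)*(-497) = (1796/5)*(-497) = -892612/5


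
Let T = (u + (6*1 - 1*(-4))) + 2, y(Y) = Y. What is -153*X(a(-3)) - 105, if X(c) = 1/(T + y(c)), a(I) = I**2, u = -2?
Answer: -2148/19 ≈ -113.05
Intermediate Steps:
T = 10 (T = (-2 + (6*1 - 1*(-4))) + 2 = (-2 + (6 + 4)) + 2 = (-2 + 10) + 2 = 8 + 2 = 10)
X(c) = 1/(10 + c)
-153*X(a(-3)) - 105 = -153/(10 + (-3)**2) - 105 = -153/(10 + 9) - 105 = -153/19 - 105 = -2148/19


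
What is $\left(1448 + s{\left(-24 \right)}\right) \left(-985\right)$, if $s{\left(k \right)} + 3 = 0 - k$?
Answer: $-1446965$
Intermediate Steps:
$s{\left(k \right)} = -3 - k$ ($s{\left(k \right)} = -3 + \left(0 - k\right) = -3 - k$)
$\left(1448 + s{\left(-24 \right)}\right) \left(-985\right) = \left(1448 - -21\right) \left(-985\right) = \left(1448 + \left(-3 + 24\right)\right) \left(-985\right) = \left(1448 + 21\right) \left(-985\right) = 1469 \left(-985\right) = -1446965$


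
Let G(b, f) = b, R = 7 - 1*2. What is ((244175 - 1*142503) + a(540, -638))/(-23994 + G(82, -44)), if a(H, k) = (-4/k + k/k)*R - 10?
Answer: -32431783/7627928 ≈ -4.2517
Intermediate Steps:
R = 5 (R = 7 - 2 = 5)
a(H, k) = -5 - 20/k (a(H, k) = (-4/k + k/k)*5 - 10 = (-4/k + 1)*5 - 10 = (1 - 4/k)*5 - 10 = (5 - 20/k) - 10 = -5 - 20/k)
((244175 - 1*142503) + a(540, -638))/(-23994 + G(82, -44)) = ((244175 - 1*142503) + (-5 - 20/(-638)))/(-23994 + 82) = ((244175 - 142503) + (-5 - 20*(-1/638)))/(-23912) = (101672 + (-5 + 10/319))*(-1/23912) = (101672 - 1585/319)*(-1/23912) = (32431783/319)*(-1/23912) = -32431783/7627928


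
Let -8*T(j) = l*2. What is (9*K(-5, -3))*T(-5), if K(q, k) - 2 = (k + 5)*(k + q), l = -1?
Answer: -63/2 ≈ -31.500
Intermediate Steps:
K(q, k) = 2 + (5 + k)*(k + q) (K(q, k) = 2 + (k + 5)*(k + q) = 2 + (5 + k)*(k + q))
T(j) = ¼ (T(j) = -(-1)*2/8 = -⅛*(-2) = ¼)
(9*K(-5, -3))*T(-5) = (9*(2 + (-3)² + 5*(-3) + 5*(-5) - 3*(-5)))*(¼) = (9*(2 + 9 - 15 - 25 + 15))*(¼) = (9*(-14))*(¼) = -126*¼ = -63/2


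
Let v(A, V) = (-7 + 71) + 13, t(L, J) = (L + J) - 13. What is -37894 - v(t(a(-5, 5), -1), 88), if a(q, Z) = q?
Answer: -37971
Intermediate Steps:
t(L, J) = -13 + J + L (t(L, J) = (J + L) - 13 = -13 + J + L)
v(A, V) = 77 (v(A, V) = 64 + 13 = 77)
-37894 - v(t(a(-5, 5), -1), 88) = -37894 - 1*77 = -37894 - 77 = -37971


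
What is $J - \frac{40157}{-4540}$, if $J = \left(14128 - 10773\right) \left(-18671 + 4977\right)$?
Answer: $- \frac{208582859643}{4540} \approx -4.5943 \cdot 10^{7}$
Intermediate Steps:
$J = -45943370$ ($J = 3355 \left(-13694\right) = -45943370$)
$J - \frac{40157}{-4540} = -45943370 - \frac{40157}{-4540} = -45943370 - - \frac{40157}{4540} = -45943370 + \frac{40157}{4540} = - \frac{208582859643}{4540}$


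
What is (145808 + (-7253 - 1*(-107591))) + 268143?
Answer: 514289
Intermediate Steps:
(145808 + (-7253 - 1*(-107591))) + 268143 = (145808 + (-7253 + 107591)) + 268143 = (145808 + 100338) + 268143 = 246146 + 268143 = 514289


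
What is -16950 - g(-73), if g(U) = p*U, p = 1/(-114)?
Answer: -1932373/114 ≈ -16951.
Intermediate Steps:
p = -1/114 ≈ -0.0087719
g(U) = -U/114
-16950 - g(-73) = -16950 - (-1)*(-73)/114 = -16950 - 1*73/114 = -16950 - 73/114 = -1932373/114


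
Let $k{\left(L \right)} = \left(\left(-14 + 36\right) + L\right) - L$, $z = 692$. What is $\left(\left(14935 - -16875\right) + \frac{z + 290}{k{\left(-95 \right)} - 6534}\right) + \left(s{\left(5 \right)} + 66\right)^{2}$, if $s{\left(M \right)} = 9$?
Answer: $\frac{121887869}{3256} \approx 37435.0$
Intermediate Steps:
$k{\left(L \right)} = 22$ ($k{\left(L \right)} = \left(22 + L\right) - L = 22$)
$\left(\left(14935 - -16875\right) + \frac{z + 290}{k{\left(-95 \right)} - 6534}\right) + \left(s{\left(5 \right)} + 66\right)^{2} = \left(\left(14935 - -16875\right) + \frac{692 + 290}{22 - 6534}\right) + \left(9 + 66\right)^{2} = \left(\left(14935 + 16875\right) + \frac{982}{-6512}\right) + 75^{2} = \left(31810 + 982 \left(- \frac{1}{6512}\right)\right) + 5625 = \left(31810 - \frac{491}{3256}\right) + 5625 = \frac{103572869}{3256} + 5625 = \frac{121887869}{3256}$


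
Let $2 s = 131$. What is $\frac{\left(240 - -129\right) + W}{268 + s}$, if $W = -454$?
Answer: $- \frac{170}{667} \approx -0.25487$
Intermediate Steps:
$s = \frac{131}{2}$ ($s = \frac{1}{2} \cdot 131 = \frac{131}{2} \approx 65.5$)
$\frac{\left(240 - -129\right) + W}{268 + s} = \frac{\left(240 - -129\right) - 454}{268 + \frac{131}{2}} = \frac{\left(240 + 129\right) - 454}{\frac{667}{2}} = \left(369 - 454\right) \frac{2}{667} = \left(-85\right) \frac{2}{667} = - \frac{170}{667}$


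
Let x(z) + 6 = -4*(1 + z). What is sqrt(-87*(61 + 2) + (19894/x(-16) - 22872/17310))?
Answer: 2*I*sqrt(861926186055)/25965 ≈ 71.512*I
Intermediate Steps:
x(z) = -10 - 4*z (x(z) = -6 - 4*(1 + z) = -6 + (-4 - 4*z) = -10 - 4*z)
sqrt(-87*(61 + 2) + (19894/x(-16) - 22872/17310)) = sqrt(-87*(61 + 2) + (19894/(-10 - 4*(-16)) - 22872/17310)) = sqrt(-87*63 + (19894/(-10 + 64) - 22872*1/17310)) = sqrt(-5481 + (19894/54 - 3812/2885)) = sqrt(-5481 + (19894*(1/54) - 3812/2885)) = sqrt(-5481 + (9947/27 - 3812/2885)) = sqrt(-5481 + 28594171/77895) = sqrt(-398348324/77895) = 2*I*sqrt(861926186055)/25965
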